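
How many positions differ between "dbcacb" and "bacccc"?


Comparing "dbcacb" and "bacccc" position by position:
  Position 0: 'd' vs 'b' => DIFFER
  Position 1: 'b' vs 'a' => DIFFER
  Position 2: 'c' vs 'c' => same
  Position 3: 'a' vs 'c' => DIFFER
  Position 4: 'c' vs 'c' => same
  Position 5: 'b' vs 'c' => DIFFER
Positions that differ: 4

4


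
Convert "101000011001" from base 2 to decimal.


Input: "101000011001" in base 2
Positional expansion:
  Digit '1' (value 1) x 2^11 = 2048
  Digit '0' (value 0) x 2^10 = 0
  Digit '1' (value 1) x 2^9 = 512
  Digit '0' (value 0) x 2^8 = 0
  Digit '0' (value 0) x 2^7 = 0
  Digit '0' (value 0) x 2^6 = 0
  Digit '0' (value 0) x 2^5 = 0
  Digit '1' (value 1) x 2^4 = 16
  Digit '1' (value 1) x 2^3 = 8
  Digit '0' (value 0) x 2^2 = 0
  Digit '0' (value 0) x 2^1 = 0
  Digit '1' (value 1) x 2^0 = 1
Sum = 2585

2585


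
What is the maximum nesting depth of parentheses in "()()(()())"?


Input: "()()(()())"
Tracking depth:
  Position 0 '(': depth becomes 1
  Position 1 ')': depth becomes 0
  Position 2 '(': depth becomes 1
  Position 3 ')': depth becomes 0
  Position 4 '(': depth becomes 1
  Position 5 '(': depth becomes 2
  Position 6 ')': depth becomes 1
  Position 7 '(': depth becomes 2
  Position 8 ')': depth becomes 1
  Position 9 ')': depth becomes 0
Maximum depth reached: 2

2


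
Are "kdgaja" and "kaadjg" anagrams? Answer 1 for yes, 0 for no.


Strings: "kdgaja", "kaadjg"
Sorted first:  aadgjk
Sorted second: aadgjk
Sorted forms match => anagrams

1


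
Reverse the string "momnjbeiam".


Input: momnjbeiam
Reading characters right to left:
  Position 9: 'm'
  Position 8: 'a'
  Position 7: 'i'
  Position 6: 'e'
  Position 5: 'b'
  Position 4: 'j'
  Position 3: 'n'
  Position 2: 'm'
  Position 1: 'o'
  Position 0: 'm'
Reversed: maiebjnmom

maiebjnmom


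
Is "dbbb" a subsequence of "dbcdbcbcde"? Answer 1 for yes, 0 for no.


Check if "dbbb" is a subsequence of "dbcdbcbcde"
Greedy scan:
  Position 0 ('d'): matches sub[0] = 'd'
  Position 1 ('b'): matches sub[1] = 'b'
  Position 2 ('c'): no match needed
  Position 3 ('d'): no match needed
  Position 4 ('b'): matches sub[2] = 'b'
  Position 5 ('c'): no match needed
  Position 6 ('b'): matches sub[3] = 'b'
  Position 7 ('c'): no match needed
  Position 8 ('d'): no match needed
  Position 9 ('e'): no match needed
All 4 characters matched => is a subsequence

1


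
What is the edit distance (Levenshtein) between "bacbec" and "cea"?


Computing edit distance: "bacbec" -> "cea"
DP table:
           c    e    a
      0    1    2    3
  b   1    1    2    3
  a   2    2    2    2
  c   3    2    3    3
  b   4    3    3    4
  e   5    4    3    4
  c   6    5    4    4
Edit distance = dp[6][3] = 4

4


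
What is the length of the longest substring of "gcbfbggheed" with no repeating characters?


Input: "gcbfbggheed"
Sliding window (track last position of each char):
  Position 0 ('g'): window [0,0] length 1 -- new best
  Position 1 ('c'): window [0,1] length 2 -- new best
  Position 2 ('b'): window [0,2] length 3 -- new best
  Position 3 ('f'): window [0,3] length 4 -- new best
  Position 4 ('b'): repeat (last at 2), move window start to 3
  Position 4 ('b'): window [3,4] length 2
  Position 5 ('g'): window [3,5] length 3
  Position 6 ('g'): repeat (last at 5), move window start to 6
  Position 6 ('g'): window [6,6] length 1
  Position 7 ('h'): window [6,7] length 2
  Position 8 ('e'): window [6,8] length 3
  Position 9 ('e'): repeat (last at 8), move window start to 9
  Position 9 ('e'): window [9,9] length 1
  Position 10 ('d'): window [9,10] length 2
Longest substring with no repeats: "gcbf" with length 4

4


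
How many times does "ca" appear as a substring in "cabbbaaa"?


Searching for "ca" in "cabbbaaa"
Scanning each position:
  Position 0: "ca" => MATCH
  Position 1: "ab" => no
  Position 2: "bb" => no
  Position 3: "bb" => no
  Position 4: "ba" => no
  Position 5: "aa" => no
  Position 6: "aa" => no
Total occurrences: 1

1


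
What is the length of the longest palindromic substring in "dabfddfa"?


Input: "dabfddfa"
Checking substrings for palindromes:
  [3:7] "fddf" (len 4) => palindrome
  [4:6] "dd" (len 2) => palindrome
Longest palindromic substring: "fddf" with length 4

4


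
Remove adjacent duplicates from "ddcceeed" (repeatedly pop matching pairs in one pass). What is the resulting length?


Input: ddcceeed
Stack-based adjacent duplicate removal:
  Read 'd': push. Stack: d
  Read 'd': matches stack top 'd' => pop. Stack: (empty)
  Read 'c': push. Stack: c
  Read 'c': matches stack top 'c' => pop. Stack: (empty)
  Read 'e': push. Stack: e
  Read 'e': matches stack top 'e' => pop. Stack: (empty)
  Read 'e': push. Stack: e
  Read 'd': push. Stack: ed
Final stack: "ed" (length 2)

2


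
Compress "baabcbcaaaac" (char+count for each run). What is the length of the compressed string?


Input: baabcbcaaaac
Runs:
  'b' x 1 => "b1"
  'a' x 2 => "a2"
  'b' x 1 => "b1"
  'c' x 1 => "c1"
  'b' x 1 => "b1"
  'c' x 1 => "c1"
  'a' x 4 => "a4"
  'c' x 1 => "c1"
Compressed: "b1a2b1c1b1c1a4c1"
Compressed length: 16

16


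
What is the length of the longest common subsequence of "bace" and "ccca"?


LCS of "bace" and "ccca"
DP table:
           c    c    c    a
      0    0    0    0    0
  b   0    0    0    0    0
  a   0    0    0    0    1
  c   0    1    1    1    1
  e   0    1    1    1    1
LCS length = dp[4][4] = 1

1


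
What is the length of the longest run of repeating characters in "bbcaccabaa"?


Input: "bbcaccabaa"
Scanning for longest run:
  Position 1 ('b'): continues run of 'b', length=2
  Position 2 ('c'): new char, reset run to 1
  Position 3 ('a'): new char, reset run to 1
  Position 4 ('c'): new char, reset run to 1
  Position 5 ('c'): continues run of 'c', length=2
  Position 6 ('a'): new char, reset run to 1
  Position 7 ('b'): new char, reset run to 1
  Position 8 ('a'): new char, reset run to 1
  Position 9 ('a'): continues run of 'a', length=2
Longest run: 'b' with length 2

2


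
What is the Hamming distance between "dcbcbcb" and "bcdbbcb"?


Comparing "dcbcbcb" and "bcdbbcb" position by position:
  Position 0: 'd' vs 'b' => differ
  Position 1: 'c' vs 'c' => same
  Position 2: 'b' vs 'd' => differ
  Position 3: 'c' vs 'b' => differ
  Position 4: 'b' vs 'b' => same
  Position 5: 'c' vs 'c' => same
  Position 6: 'b' vs 'b' => same
Total differences (Hamming distance): 3

3


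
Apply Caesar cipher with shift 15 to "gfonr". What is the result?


Caesar cipher: shift "gfonr" by 15
  'g' (pos 6) + 15 = pos 21 = 'v'
  'f' (pos 5) + 15 = pos 20 = 'u'
  'o' (pos 14) + 15 = pos 3 = 'd'
  'n' (pos 13) + 15 = pos 2 = 'c'
  'r' (pos 17) + 15 = pos 6 = 'g'
Result: vudcg

vudcg


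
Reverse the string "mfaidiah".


Input: mfaidiah
Reading characters right to left:
  Position 7: 'h'
  Position 6: 'a'
  Position 5: 'i'
  Position 4: 'd'
  Position 3: 'i'
  Position 2: 'a'
  Position 1: 'f'
  Position 0: 'm'
Reversed: haidiafm

haidiafm


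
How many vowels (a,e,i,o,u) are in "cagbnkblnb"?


Input: cagbnkblnb
Checking each character:
  'c' at position 0: consonant
  'a' at position 1: vowel (running total: 1)
  'g' at position 2: consonant
  'b' at position 3: consonant
  'n' at position 4: consonant
  'k' at position 5: consonant
  'b' at position 6: consonant
  'l' at position 7: consonant
  'n' at position 8: consonant
  'b' at position 9: consonant
Total vowels: 1

1


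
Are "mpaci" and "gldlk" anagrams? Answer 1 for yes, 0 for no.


Strings: "mpaci", "gldlk"
Sorted first:  acimp
Sorted second: dgkll
Differ at position 0: 'a' vs 'd' => not anagrams

0


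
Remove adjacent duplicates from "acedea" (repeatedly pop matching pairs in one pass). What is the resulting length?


Input: acedea
Stack-based adjacent duplicate removal:
  Read 'a': push. Stack: a
  Read 'c': push. Stack: ac
  Read 'e': push. Stack: ace
  Read 'd': push. Stack: aced
  Read 'e': push. Stack: acede
  Read 'a': push. Stack: acedea
Final stack: "acedea" (length 6)

6


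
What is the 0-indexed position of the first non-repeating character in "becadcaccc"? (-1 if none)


Input: becadcaccc
Character frequencies:
  'a': 2
  'b': 1
  'c': 5
  'd': 1
  'e': 1
Scanning left to right for freq == 1:
  Position 0 ('b'): unique! => answer = 0

0


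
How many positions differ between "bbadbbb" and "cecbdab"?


Comparing "bbadbbb" and "cecbdab" position by position:
  Position 0: 'b' vs 'c' => DIFFER
  Position 1: 'b' vs 'e' => DIFFER
  Position 2: 'a' vs 'c' => DIFFER
  Position 3: 'd' vs 'b' => DIFFER
  Position 4: 'b' vs 'd' => DIFFER
  Position 5: 'b' vs 'a' => DIFFER
  Position 6: 'b' vs 'b' => same
Positions that differ: 6

6


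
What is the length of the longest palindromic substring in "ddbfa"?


Input: "ddbfa"
Checking substrings for palindromes:
  [0:2] "dd" (len 2) => palindrome
Longest palindromic substring: "dd" with length 2

2


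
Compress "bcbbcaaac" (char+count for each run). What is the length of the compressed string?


Input: bcbbcaaac
Runs:
  'b' x 1 => "b1"
  'c' x 1 => "c1"
  'b' x 2 => "b2"
  'c' x 1 => "c1"
  'a' x 3 => "a3"
  'c' x 1 => "c1"
Compressed: "b1c1b2c1a3c1"
Compressed length: 12

12


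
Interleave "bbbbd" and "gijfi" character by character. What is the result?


Interleaving "bbbbd" and "gijfi":
  Position 0: 'b' from first, 'g' from second => "bg"
  Position 1: 'b' from first, 'i' from second => "bi"
  Position 2: 'b' from first, 'j' from second => "bj"
  Position 3: 'b' from first, 'f' from second => "bf"
  Position 4: 'd' from first, 'i' from second => "di"
Result: bgbibjbfdi

bgbibjbfdi


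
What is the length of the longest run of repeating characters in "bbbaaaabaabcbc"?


Input: "bbbaaaabaabcbc"
Scanning for longest run:
  Position 1 ('b'): continues run of 'b', length=2
  Position 2 ('b'): continues run of 'b', length=3
  Position 3 ('a'): new char, reset run to 1
  Position 4 ('a'): continues run of 'a', length=2
  Position 5 ('a'): continues run of 'a', length=3
  Position 6 ('a'): continues run of 'a', length=4
  Position 7 ('b'): new char, reset run to 1
  Position 8 ('a'): new char, reset run to 1
  Position 9 ('a'): continues run of 'a', length=2
  Position 10 ('b'): new char, reset run to 1
  Position 11 ('c'): new char, reset run to 1
  Position 12 ('b'): new char, reset run to 1
  Position 13 ('c'): new char, reset run to 1
Longest run: 'a' with length 4

4


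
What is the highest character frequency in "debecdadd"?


Input: debecdadd
Character counts:
  'a': 1
  'b': 1
  'c': 1
  'd': 4
  'e': 2
Maximum frequency: 4

4


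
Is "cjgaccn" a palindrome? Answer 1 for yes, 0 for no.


Input: cjgaccn
Reversed: nccagjc
  Compare pos 0 ('c') with pos 6 ('n'): MISMATCH
  Compare pos 1 ('j') with pos 5 ('c'): MISMATCH
  Compare pos 2 ('g') with pos 4 ('c'): MISMATCH
Result: not a palindrome

0


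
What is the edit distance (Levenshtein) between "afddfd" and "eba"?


Computing edit distance: "afddfd" -> "eba"
DP table:
           e    b    a
      0    1    2    3
  a   1    1    2    2
  f   2    2    2    3
  d   3    3    3    3
  d   4    4    4    4
  f   5    5    5    5
  d   6    6    6    6
Edit distance = dp[6][3] = 6

6


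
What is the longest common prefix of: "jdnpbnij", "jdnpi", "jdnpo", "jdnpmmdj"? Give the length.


Words: jdnpbnij, jdnpi, jdnpo, jdnpmmdj
  Position 0: all 'j' => match
  Position 1: all 'd' => match
  Position 2: all 'n' => match
  Position 3: all 'p' => match
  Position 4: ('b', 'i', 'o', 'm') => mismatch, stop
LCP = "jdnp" (length 4)

4


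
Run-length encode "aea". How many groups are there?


Input: aea
Scanning for consecutive runs:
  Group 1: 'a' x 1 (positions 0-0)
  Group 2: 'e' x 1 (positions 1-1)
  Group 3: 'a' x 1 (positions 2-2)
Total groups: 3

3


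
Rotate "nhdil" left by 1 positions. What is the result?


Input: "nhdil", rotate left by 1
First 1 characters: "n"
Remaining characters: "hdil"
Concatenate remaining + first: "hdil" + "n" = "hdiln"

hdiln


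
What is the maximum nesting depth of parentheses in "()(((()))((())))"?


Input: "()(((()))((())))"
Tracking depth:
  Position 0 '(': depth becomes 1
  Position 1 ')': depth becomes 0
  Position 2 '(': depth becomes 1
  Position 3 '(': depth becomes 2
  Position 4 '(': depth becomes 3
  Position 5 '(': depth becomes 4
  Position 6 ')': depth becomes 3
  Position 7 ')': depth becomes 2
  Position 8 ')': depth becomes 1
  Position 9 '(': depth becomes 2
  Position 10 '(': depth becomes 3
  Position 11 '(': depth becomes 4
  Position 12 ')': depth becomes 3
  Position 13 ')': depth becomes 2
  Position 14 ')': depth becomes 1
  Position 15 ')': depth becomes 0
Maximum depth reached: 4

4


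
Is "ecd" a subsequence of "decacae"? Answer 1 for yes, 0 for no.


Check if "ecd" is a subsequence of "decacae"
Greedy scan:
  Position 0 ('d'): no match needed
  Position 1 ('e'): matches sub[0] = 'e'
  Position 2 ('c'): matches sub[1] = 'c'
  Position 3 ('a'): no match needed
  Position 4 ('c'): no match needed
  Position 5 ('a'): no match needed
  Position 6 ('e'): no match needed
Only matched 2/3 characters => not a subsequence

0


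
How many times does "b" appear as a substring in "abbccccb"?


Searching for "b" in "abbccccb"
Scanning each position:
  Position 0: "a" => no
  Position 1: "b" => MATCH
  Position 2: "b" => MATCH
  Position 3: "c" => no
  Position 4: "c" => no
  Position 5: "c" => no
  Position 6: "c" => no
  Position 7: "b" => MATCH
Total occurrences: 3

3


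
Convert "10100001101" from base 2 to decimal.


Input: "10100001101" in base 2
Positional expansion:
  Digit '1' (value 1) x 2^10 = 1024
  Digit '0' (value 0) x 2^9 = 0
  Digit '1' (value 1) x 2^8 = 256
  Digit '0' (value 0) x 2^7 = 0
  Digit '0' (value 0) x 2^6 = 0
  Digit '0' (value 0) x 2^5 = 0
  Digit '0' (value 0) x 2^4 = 0
  Digit '1' (value 1) x 2^3 = 8
  Digit '1' (value 1) x 2^2 = 4
  Digit '0' (value 0) x 2^1 = 0
  Digit '1' (value 1) x 2^0 = 1
Sum = 1293

1293


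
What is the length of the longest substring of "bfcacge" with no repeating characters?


Input: "bfcacge"
Sliding window (track last position of each char):
  Position 0 ('b'): window [0,0] length 1 -- new best
  Position 1 ('f'): window [0,1] length 2 -- new best
  Position 2 ('c'): window [0,2] length 3 -- new best
  Position 3 ('a'): window [0,3] length 4 -- new best
  Position 4 ('c'): repeat (last at 2), move window start to 3
  Position 4 ('c'): window [3,4] length 2
  Position 5 ('g'): window [3,5] length 3
  Position 6 ('e'): window [3,6] length 4
Longest substring with no repeats: "bfca" with length 4

4


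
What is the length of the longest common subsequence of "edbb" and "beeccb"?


LCS of "edbb" and "beeccb"
DP table:
           b    e    e    c    c    b
      0    0    0    0    0    0    0
  e   0    0    1    1    1    1    1
  d   0    0    1    1    1    1    1
  b   0    1    1    1    1    1    2
  b   0    1    1    1    1    1    2
LCS length = dp[4][6] = 2

2


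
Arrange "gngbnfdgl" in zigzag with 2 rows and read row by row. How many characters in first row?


Zigzag "gngbnfdgl" into 2 rows:
Placing characters:
  'g' => row 0
  'n' => row 1
  'g' => row 0
  'b' => row 1
  'n' => row 0
  'f' => row 1
  'd' => row 0
  'g' => row 1
  'l' => row 0
Rows:
  Row 0: "ggndl"
  Row 1: "nbfg"
First row length: 5

5


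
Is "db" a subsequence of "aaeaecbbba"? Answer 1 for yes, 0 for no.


Check if "db" is a subsequence of "aaeaecbbba"
Greedy scan:
  Position 0 ('a'): no match needed
  Position 1 ('a'): no match needed
  Position 2 ('e'): no match needed
  Position 3 ('a'): no match needed
  Position 4 ('e'): no match needed
  Position 5 ('c'): no match needed
  Position 6 ('b'): no match needed
  Position 7 ('b'): no match needed
  Position 8 ('b'): no match needed
  Position 9 ('a'): no match needed
Only matched 0/2 characters => not a subsequence

0


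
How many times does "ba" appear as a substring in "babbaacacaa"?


Searching for "ba" in "babbaacacaa"
Scanning each position:
  Position 0: "ba" => MATCH
  Position 1: "ab" => no
  Position 2: "bb" => no
  Position 3: "ba" => MATCH
  Position 4: "aa" => no
  Position 5: "ac" => no
  Position 6: "ca" => no
  Position 7: "ac" => no
  Position 8: "ca" => no
  Position 9: "aa" => no
Total occurrences: 2

2


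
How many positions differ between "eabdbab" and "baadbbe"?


Comparing "eabdbab" and "baadbbe" position by position:
  Position 0: 'e' vs 'b' => DIFFER
  Position 1: 'a' vs 'a' => same
  Position 2: 'b' vs 'a' => DIFFER
  Position 3: 'd' vs 'd' => same
  Position 4: 'b' vs 'b' => same
  Position 5: 'a' vs 'b' => DIFFER
  Position 6: 'b' vs 'e' => DIFFER
Positions that differ: 4

4


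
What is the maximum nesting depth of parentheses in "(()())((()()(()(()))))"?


Input: "(()())((()()(()(()))))"
Tracking depth:
  Position 0 '(': depth becomes 1
  Position 1 '(': depth becomes 2
  Position 2 ')': depth becomes 1
  Position 3 '(': depth becomes 2
  Position 4 ')': depth becomes 1
  Position 5 ')': depth becomes 0
  Position 6 '(': depth becomes 1
  Position 7 '(': depth becomes 2
  Position 8 '(': depth becomes 3
  Position 9 ')': depth becomes 2
  Position 10 '(': depth becomes 3
  Position 11 ')': depth becomes 2
  Position 12 '(': depth becomes 3
  Position 13 '(': depth becomes 4
  Position 14 ')': depth becomes 3
  Position 15 '(': depth becomes 4
  Position 16 '(': depth becomes 5
  Position 17 ')': depth becomes 4
  Position 18 ')': depth becomes 3
  Position 19 ')': depth becomes 2
  Position 20 ')': depth becomes 1
  Position 21 ')': depth becomes 0
Maximum depth reached: 5

5


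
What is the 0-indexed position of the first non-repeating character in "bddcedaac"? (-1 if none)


Input: bddcedaac
Character frequencies:
  'a': 2
  'b': 1
  'c': 2
  'd': 3
  'e': 1
Scanning left to right for freq == 1:
  Position 0 ('b'): unique! => answer = 0

0


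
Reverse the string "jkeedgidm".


Input: jkeedgidm
Reading characters right to left:
  Position 8: 'm'
  Position 7: 'd'
  Position 6: 'i'
  Position 5: 'g'
  Position 4: 'd'
  Position 3: 'e'
  Position 2: 'e'
  Position 1: 'k'
  Position 0: 'j'
Reversed: mdigdeekj

mdigdeekj


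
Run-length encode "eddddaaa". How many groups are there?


Input: eddddaaa
Scanning for consecutive runs:
  Group 1: 'e' x 1 (positions 0-0)
  Group 2: 'd' x 4 (positions 1-4)
  Group 3: 'a' x 3 (positions 5-7)
Total groups: 3

3


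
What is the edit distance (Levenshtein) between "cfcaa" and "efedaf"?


Computing edit distance: "cfcaa" -> "efedaf"
DP table:
           e    f    e    d    a    f
      0    1    2    3    4    5    6
  c   1    1    2    3    4    5    6
  f   2    2    1    2    3    4    5
  c   3    3    2    2    3    4    5
  a   4    4    3    3    3    3    4
  a   5    5    4    4    4    3    4
Edit distance = dp[5][6] = 4

4


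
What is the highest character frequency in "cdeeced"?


Input: cdeeced
Character counts:
  'c': 2
  'd': 2
  'e': 3
Maximum frequency: 3

3


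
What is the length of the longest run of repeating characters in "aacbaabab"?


Input: "aacbaabab"
Scanning for longest run:
  Position 1 ('a'): continues run of 'a', length=2
  Position 2 ('c'): new char, reset run to 1
  Position 3 ('b'): new char, reset run to 1
  Position 4 ('a'): new char, reset run to 1
  Position 5 ('a'): continues run of 'a', length=2
  Position 6 ('b'): new char, reset run to 1
  Position 7 ('a'): new char, reset run to 1
  Position 8 ('b'): new char, reset run to 1
Longest run: 'a' with length 2

2


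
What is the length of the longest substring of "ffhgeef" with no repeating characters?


Input: "ffhgeef"
Sliding window (track last position of each char):
  Position 0 ('f'): window [0,0] length 1 -- new best
  Position 1 ('f'): repeat (last at 0), move window start to 1
  Position 1 ('f'): window [1,1] length 1
  Position 2 ('h'): window [1,2] length 2 -- new best
  Position 3 ('g'): window [1,3] length 3 -- new best
  Position 4 ('e'): window [1,4] length 4 -- new best
  Position 5 ('e'): repeat (last at 4), move window start to 5
  Position 5 ('e'): window [5,5] length 1
  Position 6 ('f'): window [5,6] length 2
Longest substring with no repeats: "fhge" with length 4

4


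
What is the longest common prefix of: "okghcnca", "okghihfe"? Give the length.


Words: okghcnca, okghihfe
  Position 0: all 'o' => match
  Position 1: all 'k' => match
  Position 2: all 'g' => match
  Position 3: all 'h' => match
  Position 4: ('c', 'i') => mismatch, stop
LCP = "okgh" (length 4)

4


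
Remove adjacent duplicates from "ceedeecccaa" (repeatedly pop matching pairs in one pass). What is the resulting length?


Input: ceedeecccaa
Stack-based adjacent duplicate removal:
  Read 'c': push. Stack: c
  Read 'e': push. Stack: ce
  Read 'e': matches stack top 'e' => pop. Stack: c
  Read 'd': push. Stack: cd
  Read 'e': push. Stack: cde
  Read 'e': matches stack top 'e' => pop. Stack: cd
  Read 'c': push. Stack: cdc
  Read 'c': matches stack top 'c' => pop. Stack: cd
  Read 'c': push. Stack: cdc
  Read 'a': push. Stack: cdca
  Read 'a': matches stack top 'a' => pop. Stack: cdc
Final stack: "cdc" (length 3)

3


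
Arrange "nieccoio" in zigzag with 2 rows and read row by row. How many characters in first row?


Zigzag "nieccoio" into 2 rows:
Placing characters:
  'n' => row 0
  'i' => row 1
  'e' => row 0
  'c' => row 1
  'c' => row 0
  'o' => row 1
  'i' => row 0
  'o' => row 1
Rows:
  Row 0: "neci"
  Row 1: "icoo"
First row length: 4

4


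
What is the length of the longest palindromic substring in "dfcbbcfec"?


Input: "dfcbbcfec"
Checking substrings for palindromes:
  [1:7] "fcbbcf" (len 6) => palindrome
  [2:6] "cbbc" (len 4) => palindrome
  [3:5] "bb" (len 2) => palindrome
Longest palindromic substring: "fcbbcf" with length 6

6


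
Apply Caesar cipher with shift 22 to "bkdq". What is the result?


Caesar cipher: shift "bkdq" by 22
  'b' (pos 1) + 22 = pos 23 = 'x'
  'k' (pos 10) + 22 = pos 6 = 'g'
  'd' (pos 3) + 22 = pos 25 = 'z'
  'q' (pos 16) + 22 = pos 12 = 'm'
Result: xgzm

xgzm


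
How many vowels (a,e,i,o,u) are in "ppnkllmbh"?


Input: ppnkllmbh
Checking each character:
  'p' at position 0: consonant
  'p' at position 1: consonant
  'n' at position 2: consonant
  'k' at position 3: consonant
  'l' at position 4: consonant
  'l' at position 5: consonant
  'm' at position 6: consonant
  'b' at position 7: consonant
  'h' at position 8: consonant
Total vowels: 0

0


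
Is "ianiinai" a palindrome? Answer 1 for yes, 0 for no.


Input: ianiinai
Reversed: ianiinai
  Compare pos 0 ('i') with pos 7 ('i'): match
  Compare pos 1 ('a') with pos 6 ('a'): match
  Compare pos 2 ('n') with pos 5 ('n'): match
  Compare pos 3 ('i') with pos 4 ('i'): match
Result: palindrome

1


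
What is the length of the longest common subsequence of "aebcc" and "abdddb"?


LCS of "aebcc" and "abdddb"
DP table:
           a    b    d    d    d    b
      0    0    0    0    0    0    0
  a   0    1    1    1    1    1    1
  e   0    1    1    1    1    1    1
  b   0    1    2    2    2    2    2
  c   0    1    2    2    2    2    2
  c   0    1    2    2    2    2    2
LCS length = dp[5][6] = 2

2


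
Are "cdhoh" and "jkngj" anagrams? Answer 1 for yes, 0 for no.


Strings: "cdhoh", "jkngj"
Sorted first:  cdhho
Sorted second: gjjkn
Differ at position 0: 'c' vs 'g' => not anagrams

0


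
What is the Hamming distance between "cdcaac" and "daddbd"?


Comparing "cdcaac" and "daddbd" position by position:
  Position 0: 'c' vs 'd' => differ
  Position 1: 'd' vs 'a' => differ
  Position 2: 'c' vs 'd' => differ
  Position 3: 'a' vs 'd' => differ
  Position 4: 'a' vs 'b' => differ
  Position 5: 'c' vs 'd' => differ
Total differences (Hamming distance): 6

6


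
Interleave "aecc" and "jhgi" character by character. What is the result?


Interleaving "aecc" and "jhgi":
  Position 0: 'a' from first, 'j' from second => "aj"
  Position 1: 'e' from first, 'h' from second => "eh"
  Position 2: 'c' from first, 'g' from second => "cg"
  Position 3: 'c' from first, 'i' from second => "ci"
Result: ajehcgci

ajehcgci


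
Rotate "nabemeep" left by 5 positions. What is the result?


Input: "nabemeep", rotate left by 5
First 5 characters: "nabem"
Remaining characters: "eep"
Concatenate remaining + first: "eep" + "nabem" = "eepnabem"

eepnabem


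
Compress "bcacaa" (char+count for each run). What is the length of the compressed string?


Input: bcacaa
Runs:
  'b' x 1 => "b1"
  'c' x 1 => "c1"
  'a' x 1 => "a1"
  'c' x 1 => "c1"
  'a' x 2 => "a2"
Compressed: "b1c1a1c1a2"
Compressed length: 10

10


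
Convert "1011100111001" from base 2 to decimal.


Input: "1011100111001" in base 2
Positional expansion:
  Digit '1' (value 1) x 2^12 = 4096
  Digit '0' (value 0) x 2^11 = 0
  Digit '1' (value 1) x 2^10 = 1024
  Digit '1' (value 1) x 2^9 = 512
  Digit '1' (value 1) x 2^8 = 256
  Digit '0' (value 0) x 2^7 = 0
  Digit '0' (value 0) x 2^6 = 0
  Digit '1' (value 1) x 2^5 = 32
  Digit '1' (value 1) x 2^4 = 16
  Digit '1' (value 1) x 2^3 = 8
  Digit '0' (value 0) x 2^2 = 0
  Digit '0' (value 0) x 2^1 = 0
  Digit '1' (value 1) x 2^0 = 1
Sum = 5945

5945


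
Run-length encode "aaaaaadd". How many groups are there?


Input: aaaaaadd
Scanning for consecutive runs:
  Group 1: 'a' x 6 (positions 0-5)
  Group 2: 'd' x 2 (positions 6-7)
Total groups: 2

2


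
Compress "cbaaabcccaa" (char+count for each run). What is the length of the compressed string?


Input: cbaaabcccaa
Runs:
  'c' x 1 => "c1"
  'b' x 1 => "b1"
  'a' x 3 => "a3"
  'b' x 1 => "b1"
  'c' x 3 => "c3"
  'a' x 2 => "a2"
Compressed: "c1b1a3b1c3a2"
Compressed length: 12

12


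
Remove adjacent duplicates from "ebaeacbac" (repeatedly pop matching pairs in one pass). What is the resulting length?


Input: ebaeacbac
Stack-based adjacent duplicate removal:
  Read 'e': push. Stack: e
  Read 'b': push. Stack: eb
  Read 'a': push. Stack: eba
  Read 'e': push. Stack: ebae
  Read 'a': push. Stack: ebaea
  Read 'c': push. Stack: ebaeac
  Read 'b': push. Stack: ebaeacb
  Read 'a': push. Stack: ebaeacba
  Read 'c': push. Stack: ebaeacbac
Final stack: "ebaeacbac" (length 9)

9


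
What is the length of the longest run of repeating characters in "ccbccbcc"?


Input: "ccbccbcc"
Scanning for longest run:
  Position 1 ('c'): continues run of 'c', length=2
  Position 2 ('b'): new char, reset run to 1
  Position 3 ('c'): new char, reset run to 1
  Position 4 ('c'): continues run of 'c', length=2
  Position 5 ('b'): new char, reset run to 1
  Position 6 ('c'): new char, reset run to 1
  Position 7 ('c'): continues run of 'c', length=2
Longest run: 'c' with length 2

2


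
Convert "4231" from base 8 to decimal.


Input: "4231" in base 8
Positional expansion:
  Digit '4' (value 4) x 8^3 = 2048
  Digit '2' (value 2) x 8^2 = 128
  Digit '3' (value 3) x 8^1 = 24
  Digit '1' (value 1) x 8^0 = 1
Sum = 2201

2201


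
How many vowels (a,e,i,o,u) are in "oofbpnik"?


Input: oofbpnik
Checking each character:
  'o' at position 0: vowel (running total: 1)
  'o' at position 1: vowel (running total: 2)
  'f' at position 2: consonant
  'b' at position 3: consonant
  'p' at position 4: consonant
  'n' at position 5: consonant
  'i' at position 6: vowel (running total: 3)
  'k' at position 7: consonant
Total vowels: 3

3


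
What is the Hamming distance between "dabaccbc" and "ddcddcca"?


Comparing "dabaccbc" and "ddcddcca" position by position:
  Position 0: 'd' vs 'd' => same
  Position 1: 'a' vs 'd' => differ
  Position 2: 'b' vs 'c' => differ
  Position 3: 'a' vs 'd' => differ
  Position 4: 'c' vs 'd' => differ
  Position 5: 'c' vs 'c' => same
  Position 6: 'b' vs 'c' => differ
  Position 7: 'c' vs 'a' => differ
Total differences (Hamming distance): 6

6


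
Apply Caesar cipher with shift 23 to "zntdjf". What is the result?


Caesar cipher: shift "zntdjf" by 23
  'z' (pos 25) + 23 = pos 22 = 'w'
  'n' (pos 13) + 23 = pos 10 = 'k'
  't' (pos 19) + 23 = pos 16 = 'q'
  'd' (pos 3) + 23 = pos 0 = 'a'
  'j' (pos 9) + 23 = pos 6 = 'g'
  'f' (pos 5) + 23 = pos 2 = 'c'
Result: wkqagc

wkqagc


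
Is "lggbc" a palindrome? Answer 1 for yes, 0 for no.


Input: lggbc
Reversed: cbggl
  Compare pos 0 ('l') with pos 4 ('c'): MISMATCH
  Compare pos 1 ('g') with pos 3 ('b'): MISMATCH
Result: not a palindrome

0


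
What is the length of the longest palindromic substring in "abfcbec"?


Input: "abfcbec"
Checking substrings for palindromes:
  No multi-char palindromic substrings found
Longest palindromic substring: "a" with length 1

1


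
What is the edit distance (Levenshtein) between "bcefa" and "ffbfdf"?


Computing edit distance: "bcefa" -> "ffbfdf"
DP table:
           f    f    b    f    d    f
      0    1    2    3    4    5    6
  b   1    1    2    2    3    4    5
  c   2    2    2    3    3    4    5
  e   3    3    3    3    4    4    5
  f   4    3    3    4    3    4    4
  a   5    4    4    4    4    4    5
Edit distance = dp[5][6] = 5

5


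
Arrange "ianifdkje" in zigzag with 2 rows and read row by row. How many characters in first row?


Zigzag "ianifdkje" into 2 rows:
Placing characters:
  'i' => row 0
  'a' => row 1
  'n' => row 0
  'i' => row 1
  'f' => row 0
  'd' => row 1
  'k' => row 0
  'j' => row 1
  'e' => row 0
Rows:
  Row 0: "infke"
  Row 1: "aidj"
First row length: 5

5


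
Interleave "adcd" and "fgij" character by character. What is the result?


Interleaving "adcd" and "fgij":
  Position 0: 'a' from first, 'f' from second => "af"
  Position 1: 'd' from first, 'g' from second => "dg"
  Position 2: 'c' from first, 'i' from second => "ci"
  Position 3: 'd' from first, 'j' from second => "dj"
Result: afdgcidj

afdgcidj


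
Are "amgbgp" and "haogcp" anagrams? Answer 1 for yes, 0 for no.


Strings: "amgbgp", "haogcp"
Sorted first:  abggmp
Sorted second: acghop
Differ at position 1: 'b' vs 'c' => not anagrams

0


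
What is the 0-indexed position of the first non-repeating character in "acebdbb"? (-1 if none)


Input: acebdbb
Character frequencies:
  'a': 1
  'b': 3
  'c': 1
  'd': 1
  'e': 1
Scanning left to right for freq == 1:
  Position 0 ('a'): unique! => answer = 0

0


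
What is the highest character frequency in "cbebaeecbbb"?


Input: cbebaeecbbb
Character counts:
  'a': 1
  'b': 5
  'c': 2
  'e': 3
Maximum frequency: 5

5


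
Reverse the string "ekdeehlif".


Input: ekdeehlif
Reading characters right to left:
  Position 8: 'f'
  Position 7: 'i'
  Position 6: 'l'
  Position 5: 'h'
  Position 4: 'e'
  Position 3: 'e'
  Position 2: 'd'
  Position 1: 'k'
  Position 0: 'e'
Reversed: filheedke

filheedke


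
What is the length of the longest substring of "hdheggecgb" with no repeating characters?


Input: "hdheggecgb"
Sliding window (track last position of each char):
  Position 0 ('h'): window [0,0] length 1 -- new best
  Position 1 ('d'): window [0,1] length 2 -- new best
  Position 2 ('h'): repeat (last at 0), move window start to 1
  Position 2 ('h'): window [1,2] length 2
  Position 3 ('e'): window [1,3] length 3 -- new best
  Position 4 ('g'): window [1,4] length 4 -- new best
  Position 5 ('g'): repeat (last at 4), move window start to 5
  Position 5 ('g'): window [5,5] length 1
  Position 6 ('e'): window [5,6] length 2
  Position 7 ('c'): window [5,7] length 3
  Position 8 ('g'): repeat (last at 5), move window start to 6
  Position 8 ('g'): window [6,8] length 3
  Position 9 ('b'): window [6,9] length 4
Longest substring with no repeats: "dheg" with length 4

4


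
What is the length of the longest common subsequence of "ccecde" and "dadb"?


LCS of "ccecde" and "dadb"
DP table:
           d    a    d    b
      0    0    0    0    0
  c   0    0    0    0    0
  c   0    0    0    0    0
  e   0    0    0    0    0
  c   0    0    0    0    0
  d   0    1    1    1    1
  e   0    1    1    1    1
LCS length = dp[6][4] = 1

1


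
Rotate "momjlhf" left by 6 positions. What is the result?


Input: "momjlhf", rotate left by 6
First 6 characters: "momjlh"
Remaining characters: "f"
Concatenate remaining + first: "f" + "momjlh" = "fmomjlh"

fmomjlh


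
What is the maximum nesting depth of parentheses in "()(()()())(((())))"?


Input: "()(()()())(((())))"
Tracking depth:
  Position 0 '(': depth becomes 1
  Position 1 ')': depth becomes 0
  Position 2 '(': depth becomes 1
  Position 3 '(': depth becomes 2
  Position 4 ')': depth becomes 1
  Position 5 '(': depth becomes 2
  Position 6 ')': depth becomes 1
  Position 7 '(': depth becomes 2
  Position 8 ')': depth becomes 1
  Position 9 ')': depth becomes 0
  Position 10 '(': depth becomes 1
  Position 11 '(': depth becomes 2
  Position 12 '(': depth becomes 3
  Position 13 '(': depth becomes 4
  Position 14 ')': depth becomes 3
  Position 15 ')': depth becomes 2
  Position 16 ')': depth becomes 1
  Position 17 ')': depth becomes 0
Maximum depth reached: 4

4


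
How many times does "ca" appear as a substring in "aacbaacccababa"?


Searching for "ca" in "aacbaacccababa"
Scanning each position:
  Position 0: "aa" => no
  Position 1: "ac" => no
  Position 2: "cb" => no
  Position 3: "ba" => no
  Position 4: "aa" => no
  Position 5: "ac" => no
  Position 6: "cc" => no
  Position 7: "cc" => no
  Position 8: "ca" => MATCH
  Position 9: "ab" => no
  Position 10: "ba" => no
  Position 11: "ab" => no
  Position 12: "ba" => no
Total occurrences: 1

1


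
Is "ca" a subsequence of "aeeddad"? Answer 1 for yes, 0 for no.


Check if "ca" is a subsequence of "aeeddad"
Greedy scan:
  Position 0 ('a'): no match needed
  Position 1 ('e'): no match needed
  Position 2 ('e'): no match needed
  Position 3 ('d'): no match needed
  Position 4 ('d'): no match needed
  Position 5 ('a'): no match needed
  Position 6 ('d'): no match needed
Only matched 0/2 characters => not a subsequence

0


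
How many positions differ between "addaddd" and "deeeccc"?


Comparing "addaddd" and "deeeccc" position by position:
  Position 0: 'a' vs 'd' => DIFFER
  Position 1: 'd' vs 'e' => DIFFER
  Position 2: 'd' vs 'e' => DIFFER
  Position 3: 'a' vs 'e' => DIFFER
  Position 4: 'd' vs 'c' => DIFFER
  Position 5: 'd' vs 'c' => DIFFER
  Position 6: 'd' vs 'c' => DIFFER
Positions that differ: 7

7


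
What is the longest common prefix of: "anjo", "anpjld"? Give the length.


Words: anjo, anpjld
  Position 0: all 'a' => match
  Position 1: all 'n' => match
  Position 2: ('j', 'p') => mismatch, stop
LCP = "an" (length 2)

2


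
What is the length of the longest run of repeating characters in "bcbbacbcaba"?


Input: "bcbbacbcaba"
Scanning for longest run:
  Position 1 ('c'): new char, reset run to 1
  Position 2 ('b'): new char, reset run to 1
  Position 3 ('b'): continues run of 'b', length=2
  Position 4 ('a'): new char, reset run to 1
  Position 5 ('c'): new char, reset run to 1
  Position 6 ('b'): new char, reset run to 1
  Position 7 ('c'): new char, reset run to 1
  Position 8 ('a'): new char, reset run to 1
  Position 9 ('b'): new char, reset run to 1
  Position 10 ('a'): new char, reset run to 1
Longest run: 'b' with length 2

2


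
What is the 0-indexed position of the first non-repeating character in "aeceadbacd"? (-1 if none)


Input: aeceadbacd
Character frequencies:
  'a': 3
  'b': 1
  'c': 2
  'd': 2
  'e': 2
Scanning left to right for freq == 1:
  Position 0 ('a'): freq=3, skip
  Position 1 ('e'): freq=2, skip
  Position 2 ('c'): freq=2, skip
  Position 3 ('e'): freq=2, skip
  Position 4 ('a'): freq=3, skip
  Position 5 ('d'): freq=2, skip
  Position 6 ('b'): unique! => answer = 6

6


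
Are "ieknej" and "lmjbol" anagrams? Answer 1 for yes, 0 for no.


Strings: "ieknej", "lmjbol"
Sorted first:  eeijkn
Sorted second: bjllmo
Differ at position 0: 'e' vs 'b' => not anagrams

0


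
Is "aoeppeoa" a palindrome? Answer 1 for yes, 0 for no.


Input: aoeppeoa
Reversed: aoeppeoa
  Compare pos 0 ('a') with pos 7 ('a'): match
  Compare pos 1 ('o') with pos 6 ('o'): match
  Compare pos 2 ('e') with pos 5 ('e'): match
  Compare pos 3 ('p') with pos 4 ('p'): match
Result: palindrome

1


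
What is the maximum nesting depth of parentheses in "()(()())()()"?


Input: "()(()())()()"
Tracking depth:
  Position 0 '(': depth becomes 1
  Position 1 ')': depth becomes 0
  Position 2 '(': depth becomes 1
  Position 3 '(': depth becomes 2
  Position 4 ')': depth becomes 1
  Position 5 '(': depth becomes 2
  Position 6 ')': depth becomes 1
  Position 7 ')': depth becomes 0
  Position 8 '(': depth becomes 1
  Position 9 ')': depth becomes 0
  Position 10 '(': depth becomes 1
  Position 11 ')': depth becomes 0
Maximum depth reached: 2

2


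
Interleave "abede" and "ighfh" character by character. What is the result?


Interleaving "abede" and "ighfh":
  Position 0: 'a' from first, 'i' from second => "ai"
  Position 1: 'b' from first, 'g' from second => "bg"
  Position 2: 'e' from first, 'h' from second => "eh"
  Position 3: 'd' from first, 'f' from second => "df"
  Position 4: 'e' from first, 'h' from second => "eh"
Result: aibgehdfeh

aibgehdfeh


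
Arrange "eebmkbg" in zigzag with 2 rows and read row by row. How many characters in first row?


Zigzag "eebmkbg" into 2 rows:
Placing characters:
  'e' => row 0
  'e' => row 1
  'b' => row 0
  'm' => row 1
  'k' => row 0
  'b' => row 1
  'g' => row 0
Rows:
  Row 0: "ebkg"
  Row 1: "emb"
First row length: 4

4


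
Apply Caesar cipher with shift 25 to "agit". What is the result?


Caesar cipher: shift "agit" by 25
  'a' (pos 0) + 25 = pos 25 = 'z'
  'g' (pos 6) + 25 = pos 5 = 'f'
  'i' (pos 8) + 25 = pos 7 = 'h'
  't' (pos 19) + 25 = pos 18 = 's'
Result: zfhs

zfhs


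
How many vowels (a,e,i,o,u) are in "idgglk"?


Input: idgglk
Checking each character:
  'i' at position 0: vowel (running total: 1)
  'd' at position 1: consonant
  'g' at position 2: consonant
  'g' at position 3: consonant
  'l' at position 4: consonant
  'k' at position 5: consonant
Total vowels: 1

1


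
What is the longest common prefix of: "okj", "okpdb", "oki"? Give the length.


Words: okj, okpdb, oki
  Position 0: all 'o' => match
  Position 1: all 'k' => match
  Position 2: ('j', 'p', 'i') => mismatch, stop
LCP = "ok" (length 2)

2


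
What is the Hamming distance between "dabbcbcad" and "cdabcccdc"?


Comparing "dabbcbcad" and "cdabcccdc" position by position:
  Position 0: 'd' vs 'c' => differ
  Position 1: 'a' vs 'd' => differ
  Position 2: 'b' vs 'a' => differ
  Position 3: 'b' vs 'b' => same
  Position 4: 'c' vs 'c' => same
  Position 5: 'b' vs 'c' => differ
  Position 6: 'c' vs 'c' => same
  Position 7: 'a' vs 'd' => differ
  Position 8: 'd' vs 'c' => differ
Total differences (Hamming distance): 6

6


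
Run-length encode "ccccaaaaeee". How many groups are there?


Input: ccccaaaaeee
Scanning for consecutive runs:
  Group 1: 'c' x 4 (positions 0-3)
  Group 2: 'a' x 4 (positions 4-7)
  Group 3: 'e' x 3 (positions 8-10)
Total groups: 3

3


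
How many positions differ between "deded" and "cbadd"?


Comparing "deded" and "cbadd" position by position:
  Position 0: 'd' vs 'c' => DIFFER
  Position 1: 'e' vs 'b' => DIFFER
  Position 2: 'd' vs 'a' => DIFFER
  Position 3: 'e' vs 'd' => DIFFER
  Position 4: 'd' vs 'd' => same
Positions that differ: 4

4


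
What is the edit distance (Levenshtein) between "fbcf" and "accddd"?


Computing edit distance: "fbcf" -> "accddd"
DP table:
           a    c    c    d    d    d
      0    1    2    3    4    5    6
  f   1    1    2    3    4    5    6
  b   2    2    2    3    4    5    6
  c   3    3    2    2    3    4    5
  f   4    4    3    3    3    4    5
Edit distance = dp[4][6] = 5

5


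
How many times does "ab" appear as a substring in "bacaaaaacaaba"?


Searching for "ab" in "bacaaaaacaaba"
Scanning each position:
  Position 0: "ba" => no
  Position 1: "ac" => no
  Position 2: "ca" => no
  Position 3: "aa" => no
  Position 4: "aa" => no
  Position 5: "aa" => no
  Position 6: "aa" => no
  Position 7: "ac" => no
  Position 8: "ca" => no
  Position 9: "aa" => no
  Position 10: "ab" => MATCH
  Position 11: "ba" => no
Total occurrences: 1

1
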